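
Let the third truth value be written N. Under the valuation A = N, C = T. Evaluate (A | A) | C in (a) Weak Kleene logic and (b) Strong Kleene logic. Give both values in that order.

N; T

In Weak Kleene logic: A | A = N | N = N
(A | A) | C = N | T = N
In Strong Kleene logic: A | A = N | N = N
(A | A) | C = N | T = T
They differ because Weak Kleene logic and Strong Kleene logic treat N differently under the binary connectives.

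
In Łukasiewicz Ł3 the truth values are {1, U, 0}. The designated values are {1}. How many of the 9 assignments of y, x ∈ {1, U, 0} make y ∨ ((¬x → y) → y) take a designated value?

5

Of the 9 assignments, 5 give a value in {1}.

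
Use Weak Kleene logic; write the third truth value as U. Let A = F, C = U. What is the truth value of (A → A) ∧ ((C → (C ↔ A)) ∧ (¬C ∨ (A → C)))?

A → A = F → F = T
C ↔ A = U ↔ F = U
C → (C ↔ A) = U → U = U  [any arg is the third value ⇒ result is the third value]
¬C = ¬U = U
A → C = F → U = U
¬C ∨ (A → C) = U ∨ U = U
(C → (C ↔ A)) ∧ (¬C ∨ (A → C)) = U ∧ U = U
(A → A) ∧ ((C → (C ↔ A)) ∧ (¬C ∨ (A → C))) = T ∧ U = U

U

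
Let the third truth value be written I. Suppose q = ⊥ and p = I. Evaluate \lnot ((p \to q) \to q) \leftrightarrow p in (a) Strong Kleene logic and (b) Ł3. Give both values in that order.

I; ⊤

In Strong Kleene logic: p \to q = I \to ⊥ = I  [\lnot I \lor ⊥]
(p \to q) \to q = I \to ⊥ = I
\lnot ((p \to q) \to q) = \lnot I = I
\lnot ((p \to q) \to q) \leftrightarrow p = I \leftrightarrow I = I
In Ł3: p \to q = I \to ⊥ = I  [min(1, 1−½+0)]
(p \to q) \to q = I \to ⊥ = I
\lnot ((p \to q) \to q) = \lnot I = I
\lnot ((p \to q) \to q) \leftrightarrow p = I \leftrightarrow I = ⊤
They differ because Strong Kleene logic and Ł3 treat I differently under implication.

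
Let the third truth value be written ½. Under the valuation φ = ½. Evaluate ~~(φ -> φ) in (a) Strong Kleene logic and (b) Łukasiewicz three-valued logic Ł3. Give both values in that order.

½; 1

In Strong Kleene logic: φ -> φ = ½ -> ½ = ½  [~½ | ½]
~(φ -> φ) = ~½ = ½
~~(φ -> φ) = ~½ = ½
In Łukasiewicz three-valued logic Ł3: φ -> φ = ½ -> ½ = 1
~(φ -> φ) = ~1 = 0
~~(φ -> φ) = ~0 = 1
They differ because Strong Kleene logic and Łukasiewicz three-valued logic Ł3 treat ½ differently under implication.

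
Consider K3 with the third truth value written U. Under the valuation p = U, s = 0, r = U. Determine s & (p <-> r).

p <-> r = U <-> U = U
s & (p <-> r) = 0 & U = 0

0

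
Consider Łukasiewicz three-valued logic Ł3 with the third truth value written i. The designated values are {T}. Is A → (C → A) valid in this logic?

Yes

Every assignment of A, C over {T, i, F} gives a value in {T}.
In particular, with A=i, C=i: A → (C → A) = T.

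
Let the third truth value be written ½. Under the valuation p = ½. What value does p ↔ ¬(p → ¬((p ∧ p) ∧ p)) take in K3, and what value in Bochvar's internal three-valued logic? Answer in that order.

In K3: p ∧ p = ½ ∧ ½ = ½
(p ∧ p) ∧ p = ½ ∧ ½ = ½
¬((p ∧ p) ∧ p) = ¬½ = ½
p → ¬((p ∧ p) ∧ p) = ½ → ½ = ½  [¬½ ∨ ½]
¬(p → ¬((p ∧ p) ∧ p)) = ¬½ = ½
p ↔ ¬(p → ¬((p ∧ p) ∧ p)) = ½ ↔ ½ = ½
In Bochvar's internal three-valued logic: p ∧ p = ½ ∧ ½ = ½
(p ∧ p) ∧ p = ½ ∧ ½ = ½
¬((p ∧ p) ∧ p) = ¬½ = ½
p → ¬((p ∧ p) ∧ p) = ½ → ½ = ½
¬(p → ¬((p ∧ p) ∧ p)) = ¬½ = ½
p ↔ ¬(p → ¬((p ∧ p) ∧ p)) = ½ ↔ ½ = ½

½; ½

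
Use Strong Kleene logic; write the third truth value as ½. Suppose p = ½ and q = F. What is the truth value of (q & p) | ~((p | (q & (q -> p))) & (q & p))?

q & p = F & ½ = F
q -> p = F -> ½ = T
q & (q -> p) = F & T = F
p | (q & (q -> p)) = ½ | F = ½
q & p = F & ½ = F
(p | (q & (q -> p))) & (q & p) = ½ & F = F
~((p | (q & (q -> p))) & (q & p)) = ~F = T
(q & p) | ~((p | (q & (q -> p))) & (q & p)) = F | T = T

T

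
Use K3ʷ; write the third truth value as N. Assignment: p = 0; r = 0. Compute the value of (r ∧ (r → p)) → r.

1

r → p = 0 → 0 = 1
r ∧ (r → p) = 0 ∧ 1 = 0
(r ∧ (r → p)) → r = 0 → 0 = 1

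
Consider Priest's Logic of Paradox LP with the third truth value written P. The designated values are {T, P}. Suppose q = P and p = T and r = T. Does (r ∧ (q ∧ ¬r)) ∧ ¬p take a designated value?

No

¬r = ¬T = F
q ∧ ¬r = P ∧ F = F
r ∧ (q ∧ ¬r) = T ∧ F = F
¬p = ¬T = F
(r ∧ (q ∧ ¬r)) ∧ ¬p = F ∧ F = F
F ∉ {T, P}.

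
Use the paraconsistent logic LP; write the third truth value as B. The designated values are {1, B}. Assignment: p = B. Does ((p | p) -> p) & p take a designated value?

p | p = B | B = B
(p | p) -> p = B -> B = B  [~B | B]
((p | p) -> p) & p = B & B = B
B ∈ {1, B}.

Yes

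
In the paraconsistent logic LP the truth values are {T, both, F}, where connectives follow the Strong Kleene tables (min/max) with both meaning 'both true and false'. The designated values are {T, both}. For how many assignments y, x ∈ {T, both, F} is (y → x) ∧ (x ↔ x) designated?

Of the 9 assignments, 8 give a value in {T, both}.

8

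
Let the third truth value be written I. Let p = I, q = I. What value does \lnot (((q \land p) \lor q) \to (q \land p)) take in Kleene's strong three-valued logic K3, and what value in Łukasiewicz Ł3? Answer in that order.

I; false

In Kleene's strong three-valued logic K3: q \land p = I \land I = I
(q \land p) \lor q = I \lor I = I
q \land p = I \land I = I
((q \land p) \lor q) \to (q \land p) = I \to I = I  [\lnot I \lor I]
\lnot (((q \land p) \lor q) \to (q \land p)) = \lnot I = I
In Łukasiewicz Ł3: q \land p = I \land I = I
(q \land p) \lor q = I \lor I = I
q \land p = I \land I = I
((q \land p) \lor q) \to (q \land p) = I \to I = true  [min(1, 1−½+½)]
\lnot (((q \land p) \lor q) \to (q \land p)) = \lnot true = false
They differ because Kleene's strong three-valued logic K3 and Łukasiewicz Ł3 treat I differently under implication.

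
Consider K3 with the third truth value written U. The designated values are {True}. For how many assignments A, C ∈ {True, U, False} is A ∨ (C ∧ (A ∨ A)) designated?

Designated under: (A=True, C=True); (A=True, C=U); (A=True, C=False).

3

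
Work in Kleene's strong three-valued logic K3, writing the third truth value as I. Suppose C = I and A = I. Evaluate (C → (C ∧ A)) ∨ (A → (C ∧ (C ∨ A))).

I

C ∧ A = I ∧ I = I
C → (C ∧ A) = I → I = I
C ∨ A = I ∨ I = I
C ∧ (C ∨ A) = I ∧ I = I
A → (C ∧ (C ∨ A)) = I → I = I
(C → (C ∧ A)) ∨ (A → (C ∧ (C ∨ A))) = I ∨ I = I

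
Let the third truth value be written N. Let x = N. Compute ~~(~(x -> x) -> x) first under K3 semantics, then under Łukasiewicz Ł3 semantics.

N; True

In K3: x -> x = N -> N = N  [~N | N]
~(x -> x) = ~N = N
~(x -> x) -> x = N -> N = N
~(~(x -> x) -> x) = ~N = N
~~(~(x -> x) -> x) = ~N = N
In Łukasiewicz Ł3: x -> x = N -> N = True  [min(1, 1−½+½)]
~(x -> x) = ~True = False
~(x -> x) -> x = False -> N = True
~(~(x -> x) -> x) = ~True = False
~~(~(x -> x) -> x) = ~False = True
They differ because K3 and Łukasiewicz Ł3 treat N differently under implication.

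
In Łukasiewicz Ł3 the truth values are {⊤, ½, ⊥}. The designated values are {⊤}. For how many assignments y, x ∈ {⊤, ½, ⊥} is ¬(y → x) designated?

1

Designated under: (y=⊤, x=⊥).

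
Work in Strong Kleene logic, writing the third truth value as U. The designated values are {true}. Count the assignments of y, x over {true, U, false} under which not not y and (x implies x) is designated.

Designated under: (y=true, x=true); (y=true, x=false).

2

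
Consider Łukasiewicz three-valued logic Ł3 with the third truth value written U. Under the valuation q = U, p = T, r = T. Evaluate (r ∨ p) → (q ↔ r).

U

r ∨ p = T ∨ T = T
q ↔ r = U ↔ T = U  [1 − |½−1|]
(r ∨ p) → (q ↔ r) = T → U = U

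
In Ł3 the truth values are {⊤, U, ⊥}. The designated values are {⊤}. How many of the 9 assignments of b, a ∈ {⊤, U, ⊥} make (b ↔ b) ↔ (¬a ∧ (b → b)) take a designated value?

Designated under: (b=⊤, a=⊥); (b=U, a=⊥); (b=⊥, a=⊥).

3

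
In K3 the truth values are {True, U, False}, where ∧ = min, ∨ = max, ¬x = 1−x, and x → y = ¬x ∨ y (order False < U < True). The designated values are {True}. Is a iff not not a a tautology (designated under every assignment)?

No

Countermodel: a=U gives U, which is not designated.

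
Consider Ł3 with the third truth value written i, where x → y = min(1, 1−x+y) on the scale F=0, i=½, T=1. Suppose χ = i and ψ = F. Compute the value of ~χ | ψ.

~χ = ~i = i
~χ | ψ = i | F = i

i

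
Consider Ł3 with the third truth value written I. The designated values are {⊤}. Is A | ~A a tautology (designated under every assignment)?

Countermodel: A=I gives I, which is not designated.

No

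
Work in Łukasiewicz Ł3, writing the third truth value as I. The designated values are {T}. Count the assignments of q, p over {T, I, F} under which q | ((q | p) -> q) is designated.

Of the 9 assignments, 6 give a value in {T}.

6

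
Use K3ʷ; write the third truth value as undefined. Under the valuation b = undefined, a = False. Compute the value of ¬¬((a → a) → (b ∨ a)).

a → a = False → False = True
b ∨ a = undefined ∨ False = undefined
(a → a) → (b ∨ a) = True → undefined = undefined  [any arg is the third value ⇒ result is the third value]
¬((a → a) → (b ∨ a)) = ¬undefined = undefined
¬¬((a → a) → (b ∨ a)) = ¬undefined = undefined

undefined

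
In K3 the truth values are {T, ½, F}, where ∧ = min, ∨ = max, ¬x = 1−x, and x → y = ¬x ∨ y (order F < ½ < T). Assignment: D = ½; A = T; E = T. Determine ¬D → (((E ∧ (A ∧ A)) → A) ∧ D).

¬D = ¬½ = ½
A ∧ A = T ∧ T = T
E ∧ (A ∧ A) = T ∧ T = T
(E ∧ (A ∧ A)) → A = T → T = T
((E ∧ (A ∧ A)) → A) ∧ D = T ∧ ½ = ½
¬D → (((E ∧ (A ∧ A)) → A) ∧ D) = ½ → ½ = ½  [¬½ ∨ ½]

½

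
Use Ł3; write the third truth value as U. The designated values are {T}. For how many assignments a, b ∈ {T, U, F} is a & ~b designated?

Designated under: (a=T, b=F).

1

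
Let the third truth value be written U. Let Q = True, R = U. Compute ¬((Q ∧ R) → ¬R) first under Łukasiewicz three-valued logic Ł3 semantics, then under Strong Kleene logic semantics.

False; U

In Łukasiewicz three-valued logic Ł3: Q ∧ R = True ∧ U = U
¬R = ¬U = U
(Q ∧ R) → ¬R = U → U = True  [min(1, 1−½+½)]
¬((Q ∧ R) → ¬R) = ¬True = False
In Strong Kleene logic: Q ∧ R = True ∧ U = U
¬R = ¬U = U
(Q ∧ R) → ¬R = U → U = U  [¬U ∨ U]
¬((Q ∧ R) → ¬R) = ¬U = U
They differ because Łukasiewicz three-valued logic Ł3 and Strong Kleene logic treat U differently under implication.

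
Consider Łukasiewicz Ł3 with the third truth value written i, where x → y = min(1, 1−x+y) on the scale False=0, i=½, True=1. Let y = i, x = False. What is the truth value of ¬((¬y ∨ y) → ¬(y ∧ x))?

¬y = ¬i = i
¬y ∨ y = i ∨ i = i
y ∧ x = i ∧ False = False
¬(y ∧ x) = ¬False = True
(¬y ∨ y) → ¬(y ∧ x) = i → True = True  [min(1, 1−½+1)]
¬((¬y ∨ y) → ¬(y ∧ x)) = ¬True = False

False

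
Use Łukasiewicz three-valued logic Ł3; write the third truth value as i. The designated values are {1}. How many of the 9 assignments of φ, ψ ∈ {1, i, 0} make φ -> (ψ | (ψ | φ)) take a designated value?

9

Of the 9 assignments, 9 give a value in {1}.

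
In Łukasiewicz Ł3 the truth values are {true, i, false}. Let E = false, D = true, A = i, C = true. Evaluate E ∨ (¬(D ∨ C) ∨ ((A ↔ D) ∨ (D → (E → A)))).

D ∨ C = true ∨ true = true
¬(D ∨ C) = ¬true = false
A ↔ D = i ↔ true = i
E → A = false → i = true
D → (E → A) = true → true = true
(A ↔ D) ∨ (D → (E → A)) = i ∨ true = true
¬(D ∨ C) ∨ ((A ↔ D) ∨ (D → (E → A))) = false ∨ true = true
E ∨ (¬(D ∨ C) ∨ ((A ↔ D) ∨ (D → (E → A)))) = false ∨ true = true

true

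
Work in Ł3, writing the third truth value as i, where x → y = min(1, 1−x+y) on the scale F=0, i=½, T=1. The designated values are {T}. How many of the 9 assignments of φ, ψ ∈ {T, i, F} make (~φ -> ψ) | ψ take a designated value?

6

Of the 9 assignments, 6 give a value in {T}.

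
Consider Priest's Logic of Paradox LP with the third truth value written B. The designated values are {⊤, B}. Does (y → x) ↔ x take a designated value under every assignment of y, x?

No

Countermodel: y=⊥, x=⊥ gives ⊥, which is not designated.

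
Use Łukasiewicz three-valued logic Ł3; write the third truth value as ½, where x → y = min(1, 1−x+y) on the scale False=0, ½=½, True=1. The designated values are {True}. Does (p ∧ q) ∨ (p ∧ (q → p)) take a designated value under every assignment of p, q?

No

Countermodel: p=½, q=True gives ½, which is not designated.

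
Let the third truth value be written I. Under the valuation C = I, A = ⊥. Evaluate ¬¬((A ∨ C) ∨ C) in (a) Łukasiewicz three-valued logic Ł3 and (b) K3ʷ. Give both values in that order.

I; I

In Łukasiewicz three-valued logic Ł3: A ∨ C = ⊥ ∨ I = I
(A ∨ C) ∨ C = I ∨ I = I
¬((A ∨ C) ∨ C) = ¬I = I
¬¬((A ∨ C) ∨ C) = ¬I = I
In K3ʷ: A ∨ C = ⊥ ∨ I = I
(A ∨ C) ∨ C = I ∨ I = I
¬((A ∨ C) ∨ C) = ¬I = I
¬¬((A ∨ C) ∨ C) = ¬I = I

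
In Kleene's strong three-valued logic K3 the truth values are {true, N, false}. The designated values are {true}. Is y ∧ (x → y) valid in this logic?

Countermodel: y=N, x=true gives N, which is not designated.

No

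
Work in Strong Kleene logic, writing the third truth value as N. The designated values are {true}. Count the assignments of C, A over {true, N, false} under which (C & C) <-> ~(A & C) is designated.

Designated under: (C=true, A=false).

1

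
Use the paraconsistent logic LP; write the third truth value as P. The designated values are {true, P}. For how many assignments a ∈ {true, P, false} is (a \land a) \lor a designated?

2

a=true: true ✓
a=P: P ✓
a=false: false ·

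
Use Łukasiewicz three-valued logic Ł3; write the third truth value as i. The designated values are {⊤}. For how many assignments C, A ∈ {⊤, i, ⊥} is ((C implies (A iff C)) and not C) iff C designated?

Designated under: (C=i, A=⊤); (C=i, A=i); (C=i, A=⊥).

3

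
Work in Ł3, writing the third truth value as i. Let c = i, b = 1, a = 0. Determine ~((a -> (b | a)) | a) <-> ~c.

i

b | a = 1 | 0 = 1
a -> (b | a) = 0 -> 1 = 1
(a -> (b | a)) | a = 1 | 0 = 1
~((a -> (b | a)) | a) = ~1 = 0
~c = ~i = i
~((a -> (b | a)) | a) <-> ~c = 0 <-> i = i  [1 − |0−½|]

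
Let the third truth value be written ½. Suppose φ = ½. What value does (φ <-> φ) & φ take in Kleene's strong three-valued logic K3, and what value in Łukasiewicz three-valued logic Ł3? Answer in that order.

½; ½

In Kleene's strong three-valued logic K3: φ <-> φ = ½ <-> ½ = ½
(φ <-> φ) & φ = ½ & ½ = ½
In Łukasiewicz three-valued logic Ł3: φ <-> φ = ½ <-> ½ = true  [1 − |½−½|]
(φ <-> φ) & φ = true & ½ = ½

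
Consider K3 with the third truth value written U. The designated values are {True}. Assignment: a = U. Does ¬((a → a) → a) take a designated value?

No

a → a = U → U = U  [¬U ∨ U]
(a → a) → a = U → U = U
¬((a → a) → a) = ¬U = U
U ∉ {True}.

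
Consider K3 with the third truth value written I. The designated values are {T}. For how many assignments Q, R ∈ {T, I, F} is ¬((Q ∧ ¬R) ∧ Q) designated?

Of the 9 assignments, 5 give a value in {T}.

5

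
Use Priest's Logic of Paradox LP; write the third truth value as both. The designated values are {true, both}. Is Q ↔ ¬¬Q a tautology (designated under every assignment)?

Every assignment of Q over {true, both, false} gives a value in {true, both}.
In particular, with Q=both: Q ↔ ¬¬Q = both.

Yes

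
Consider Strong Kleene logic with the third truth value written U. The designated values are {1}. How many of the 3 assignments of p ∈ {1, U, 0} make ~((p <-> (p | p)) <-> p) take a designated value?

p=1: 0 ·
p=U: U ·
p=0: 1 ✓

1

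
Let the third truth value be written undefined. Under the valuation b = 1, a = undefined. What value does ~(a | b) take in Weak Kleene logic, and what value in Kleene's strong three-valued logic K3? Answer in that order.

In Weak Kleene logic: a | b = undefined | 1 = undefined
~(a | b) = ~undefined = undefined
In Kleene's strong three-valued logic K3: a | b = undefined | 1 = 1
~(a | b) = ~1 = 0
They differ because Weak Kleene logic and Kleene's strong three-valued logic K3 treat undefined differently under the binary connectives.

undefined; 0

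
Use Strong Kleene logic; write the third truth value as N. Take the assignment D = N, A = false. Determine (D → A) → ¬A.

true

D → A = N → false = N  [¬N ∨ false]
¬A = ¬false = true
(D → A) → ¬A = N → true = true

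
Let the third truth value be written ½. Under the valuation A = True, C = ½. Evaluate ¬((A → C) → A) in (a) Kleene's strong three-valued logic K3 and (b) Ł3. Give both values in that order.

False; False

In Kleene's strong three-valued logic K3: A → C = True → ½ = ½
(A → C) → A = ½ → True = True
¬((A → C) → A) = ¬True = False
In Ł3: A → C = True → ½ = ½
(A → C) → A = ½ → True = True
¬((A → C) → A) = ¬True = False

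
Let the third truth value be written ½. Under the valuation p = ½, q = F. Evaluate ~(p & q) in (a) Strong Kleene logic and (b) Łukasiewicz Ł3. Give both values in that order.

In Strong Kleene logic: p & q = ½ & F = F
~(p & q) = ~F = T
In Łukasiewicz Ł3: p & q = ½ & F = F
~(p & q) = ~F = T

T; T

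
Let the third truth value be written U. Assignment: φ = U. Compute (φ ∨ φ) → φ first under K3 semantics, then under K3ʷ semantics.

U; U

In K3: φ ∨ φ = U ∨ U = U
(φ ∨ φ) → φ = U → U = U
In K3ʷ: φ ∨ φ = U ∨ U = U
(φ ∨ φ) → φ = U → U = U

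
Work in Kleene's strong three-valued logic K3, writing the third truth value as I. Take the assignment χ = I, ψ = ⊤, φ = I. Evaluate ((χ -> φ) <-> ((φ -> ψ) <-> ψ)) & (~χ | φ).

χ -> φ = I -> I = I  [~I | I]
φ -> ψ = I -> ⊤ = ⊤
(φ -> ψ) <-> ψ = ⊤ <-> ⊤ = ⊤
(χ -> φ) <-> ((φ -> ψ) <-> ψ) = I <-> ⊤ = I
~χ = ~I = I
~χ | φ = I | I = I
((χ -> φ) <-> ((φ -> ψ) <-> ψ)) & (~χ | φ) = I & I = I

I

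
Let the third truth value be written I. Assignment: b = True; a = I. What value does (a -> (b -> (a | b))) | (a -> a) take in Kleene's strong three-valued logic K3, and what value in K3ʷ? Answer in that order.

True; I

In Kleene's strong three-valued logic K3: a | b = I | True = True
b -> (a | b) = True -> True = True
a -> (b -> (a | b)) = I -> True = True  [~I | True]
a -> a = I -> I = I
(a -> (b -> (a | b))) | (a -> a) = True | I = True
In K3ʷ: a | b = I | True = I
b -> (a | b) = True -> I = I  [any arg is the third value ⇒ result is the third value]
a -> (b -> (a | b)) = I -> I = I
a -> a = I -> I = I
(a -> (b -> (a | b))) | (a -> a) = I | I = I
They differ because Kleene's strong three-valued logic K3 and K3ʷ treat I differently under the binary connectives.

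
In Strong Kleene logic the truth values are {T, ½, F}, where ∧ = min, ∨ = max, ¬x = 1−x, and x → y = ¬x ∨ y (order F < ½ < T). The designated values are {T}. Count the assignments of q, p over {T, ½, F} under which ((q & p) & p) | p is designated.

3

Designated under: (q=T, p=T); (q=½, p=T); (q=F, p=T).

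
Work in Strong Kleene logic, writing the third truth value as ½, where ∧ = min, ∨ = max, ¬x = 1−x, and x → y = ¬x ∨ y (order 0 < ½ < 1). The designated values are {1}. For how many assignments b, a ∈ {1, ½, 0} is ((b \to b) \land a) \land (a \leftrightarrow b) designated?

1

Designated under: (b=1, a=1).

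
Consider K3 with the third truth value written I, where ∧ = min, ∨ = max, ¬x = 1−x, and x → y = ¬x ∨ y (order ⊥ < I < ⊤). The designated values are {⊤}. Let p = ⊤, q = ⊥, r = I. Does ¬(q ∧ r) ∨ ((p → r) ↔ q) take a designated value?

q ∧ r = ⊥ ∧ I = ⊥
¬(q ∧ r) = ¬⊥ = ⊤
p → r = ⊤ → I = I
(p → r) ↔ q = I ↔ ⊥ = I
¬(q ∧ r) ∨ ((p → r) ↔ q) = ⊤ ∨ I = ⊤
⊤ ∈ {⊤}.

Yes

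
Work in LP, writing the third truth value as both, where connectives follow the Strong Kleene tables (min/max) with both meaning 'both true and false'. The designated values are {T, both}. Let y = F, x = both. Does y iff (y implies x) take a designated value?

y implies x = F implies both = T  [not F or both]
y iff (y implies x) = F iff T = F
F ∉ {T, both}.

No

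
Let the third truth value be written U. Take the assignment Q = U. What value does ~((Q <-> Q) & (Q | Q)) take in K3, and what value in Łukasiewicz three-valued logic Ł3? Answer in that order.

In K3: Q <-> Q = U <-> U = U
Q | Q = U | U = U
(Q <-> Q) & (Q | Q) = U & U = U
~((Q <-> Q) & (Q | Q)) = ~U = U
In Łukasiewicz three-valued logic Ł3: Q <-> Q = U <-> U = True  [1 − |½−½|]
Q | Q = U | U = U
(Q <-> Q) & (Q | Q) = True & U = U
~((Q <-> Q) & (Q | Q)) = ~U = U

U; U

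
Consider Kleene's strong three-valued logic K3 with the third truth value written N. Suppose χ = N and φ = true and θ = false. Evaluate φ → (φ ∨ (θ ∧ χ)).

true

θ ∧ χ = false ∧ N = false
φ ∨ (θ ∧ χ) = true ∨ false = true
φ → (φ ∨ (θ ∧ χ)) = true → true = true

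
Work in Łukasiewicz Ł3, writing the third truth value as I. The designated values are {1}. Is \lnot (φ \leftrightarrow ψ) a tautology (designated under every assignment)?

Countermodel: φ=1, ψ=1 gives 0, which is not designated.

No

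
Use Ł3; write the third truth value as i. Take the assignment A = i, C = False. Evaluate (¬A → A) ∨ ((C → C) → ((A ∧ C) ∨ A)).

True

¬A = ¬i = i
¬A → A = i → i = True  [min(1, 1−½+½)]
C → C = False → False = True
A ∧ C = i ∧ False = False
(A ∧ C) ∨ A = False ∨ i = i
(C → C) → ((A ∧ C) ∨ A) = True → i = i
(¬A → A) ∨ ((C → C) → ((A ∧ C) ∨ A)) = True ∨ i = True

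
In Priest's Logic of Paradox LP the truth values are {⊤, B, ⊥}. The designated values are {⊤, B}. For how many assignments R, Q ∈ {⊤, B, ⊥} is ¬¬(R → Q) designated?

Of the 9 assignments, 8 give a value in {⊤, B}.

8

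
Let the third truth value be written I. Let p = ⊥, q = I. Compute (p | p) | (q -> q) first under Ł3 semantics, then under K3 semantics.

⊤; I

In Ł3: p | p = ⊥ | ⊥ = ⊥
q -> q = I -> I = ⊤  [min(1, 1−½+½)]
(p | p) | (q -> q) = ⊥ | ⊤ = ⊤
In K3: p | p = ⊥ | ⊥ = ⊥
q -> q = I -> I = I  [~I | I]
(p | p) | (q -> q) = ⊥ | I = I
They differ because Ł3 and K3 treat I differently under implication.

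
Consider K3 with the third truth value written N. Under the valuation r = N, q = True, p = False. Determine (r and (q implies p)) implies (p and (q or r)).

True

q implies p = True implies False = False
r and (q implies p) = N and False = False
q or r = True or N = True
p and (q or r) = False and True = False
(r and (q implies p)) implies (p and (q or r)) = False implies False = True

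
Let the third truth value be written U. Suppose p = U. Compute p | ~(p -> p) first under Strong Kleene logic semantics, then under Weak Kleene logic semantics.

In Strong Kleene logic: p -> p = U -> U = U  [~U | U]
~(p -> p) = ~U = U
p | ~(p -> p) = U | U = U
In Weak Kleene logic: p -> p = U -> U = U  [any arg is the third value ⇒ result is the third value]
~(p -> p) = ~U = U
p | ~(p -> p) = U | U = U

U; U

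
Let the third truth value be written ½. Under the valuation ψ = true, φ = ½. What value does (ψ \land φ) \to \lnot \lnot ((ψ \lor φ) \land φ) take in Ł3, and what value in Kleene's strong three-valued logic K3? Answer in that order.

In Ł3: ψ \land φ = true \land ½ = ½
ψ \lor φ = true \lor ½ = true
(ψ \lor φ) \land φ = true \land ½ = ½
\lnot ((ψ \lor φ) \land φ) = \lnot ½ = ½
\lnot \lnot ((ψ \lor φ) \land φ) = \lnot ½ = ½
(ψ \land φ) \to \lnot \lnot ((ψ \lor φ) \land φ) = ½ \to ½ = true  [min(1, 1−½+½)]
In Kleene's strong three-valued logic K3: ψ \land φ = true \land ½ = ½
ψ \lor φ = true \lor ½ = true
(ψ \lor φ) \land φ = true \land ½ = ½
\lnot ((ψ \lor φ) \land φ) = \lnot ½ = ½
\lnot \lnot ((ψ \lor φ) \land φ) = \lnot ½ = ½
(ψ \land φ) \to \lnot \lnot ((ψ \lor φ) \land φ) = ½ \to ½ = ½  [\lnot ½ \lor ½]
They differ because Ł3 and Kleene's strong three-valued logic K3 treat ½ differently under implication.

true; ½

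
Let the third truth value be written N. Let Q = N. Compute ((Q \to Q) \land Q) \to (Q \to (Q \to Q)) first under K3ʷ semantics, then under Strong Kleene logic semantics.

In K3ʷ: Q \to Q = N \to N = N  [any arg is the third value ⇒ result is the third value]
(Q \to Q) \land Q = N \land N = N
Q \to Q = N \to N = N
Q \to (Q \to Q) = N \to N = N
((Q \to Q) \land Q) \to (Q \to (Q \to Q)) = N \to N = N
In Strong Kleene logic: Q \to Q = N \to N = N  [\lnot N \lor N]
(Q \to Q) \land Q = N \land N = N
Q \to Q = N \to N = N
Q \to (Q \to Q) = N \to N = N
((Q \to Q) \land Q) \to (Q \to (Q \to Q)) = N \to N = N

N; N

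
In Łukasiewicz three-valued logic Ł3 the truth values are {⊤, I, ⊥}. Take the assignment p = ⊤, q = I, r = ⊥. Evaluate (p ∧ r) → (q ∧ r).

⊤

p ∧ r = ⊤ ∧ ⊥ = ⊥
q ∧ r = I ∧ ⊥ = ⊥
(p ∧ r) → (q ∧ r) = ⊥ → ⊥ = ⊤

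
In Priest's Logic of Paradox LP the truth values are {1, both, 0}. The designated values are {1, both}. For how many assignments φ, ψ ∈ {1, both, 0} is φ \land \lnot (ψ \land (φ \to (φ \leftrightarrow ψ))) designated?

5

Of the 9 assignments, 5 give a value in {1, both}.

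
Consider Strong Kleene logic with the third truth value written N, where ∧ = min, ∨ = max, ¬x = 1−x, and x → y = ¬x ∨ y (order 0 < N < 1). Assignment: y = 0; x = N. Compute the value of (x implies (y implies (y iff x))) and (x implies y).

y iff x = 0 iff N = N
y implies (y iff x) = 0 implies N = 1
x implies (y implies (y iff x)) = N implies 1 = 1
x implies y = N implies 0 = N
(x implies (y implies (y iff x))) and (x implies y) = 1 and N = N

N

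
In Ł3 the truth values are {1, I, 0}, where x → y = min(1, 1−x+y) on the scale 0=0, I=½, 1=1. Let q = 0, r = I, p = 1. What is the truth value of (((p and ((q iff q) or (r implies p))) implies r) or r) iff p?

I

q iff q = 0 iff 0 = 1
r implies p = I implies 1 = 1
(q iff q) or (r implies p) = 1 or 1 = 1
p and ((q iff q) or (r implies p)) = 1 and 1 = 1
(p and ((q iff q) or (r implies p))) implies r = 1 implies I = I
((p and ((q iff q) or (r implies p))) implies r) or r = I or I = I
(((p and ((q iff q) or (r implies p))) implies r) or r) iff p = I iff 1 = I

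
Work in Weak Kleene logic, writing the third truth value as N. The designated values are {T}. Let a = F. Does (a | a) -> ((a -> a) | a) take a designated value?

Yes

a | a = F | F = F
a -> a = F -> F = T
(a -> a) | a = T | F = T
(a | a) -> ((a -> a) | a) = F -> T = T
T ∈ {T}.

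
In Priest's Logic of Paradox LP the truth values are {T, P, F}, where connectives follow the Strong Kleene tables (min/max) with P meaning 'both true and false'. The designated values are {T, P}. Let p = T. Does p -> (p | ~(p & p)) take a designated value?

Yes

p & p = T & T = T
~(p & p) = ~T = F
p | ~(p & p) = T | F = T
p -> (p | ~(p & p)) = T -> T = T
T ∈ {T, P}.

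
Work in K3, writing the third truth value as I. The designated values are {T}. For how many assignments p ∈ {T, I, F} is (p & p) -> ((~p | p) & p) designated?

p=T: T ✓
p=I: I ·
p=F: T ✓

2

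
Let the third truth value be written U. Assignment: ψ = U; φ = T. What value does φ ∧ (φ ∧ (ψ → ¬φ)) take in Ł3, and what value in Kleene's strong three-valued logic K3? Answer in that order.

U; U

In Ł3: ¬φ = ¬T = F
ψ → ¬φ = U → F = U  [min(1, 1−½+0)]
φ ∧ (ψ → ¬φ) = T ∧ U = U
φ ∧ (φ ∧ (ψ → ¬φ)) = T ∧ U = U
In Kleene's strong three-valued logic K3: ¬φ = ¬T = F
ψ → ¬φ = U → F = U  [¬U ∨ F]
φ ∧ (ψ → ¬φ) = T ∧ U = U
φ ∧ (φ ∧ (ψ → ¬φ)) = T ∧ U = U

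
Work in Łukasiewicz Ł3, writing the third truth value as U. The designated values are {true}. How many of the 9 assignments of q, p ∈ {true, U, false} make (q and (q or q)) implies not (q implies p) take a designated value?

Of the 9 assignments, 5 give a value in {true}.

5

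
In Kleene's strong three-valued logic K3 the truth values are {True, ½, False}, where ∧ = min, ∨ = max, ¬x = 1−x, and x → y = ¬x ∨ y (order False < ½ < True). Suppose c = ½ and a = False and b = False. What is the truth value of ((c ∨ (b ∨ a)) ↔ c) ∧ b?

False

b ∨ a = False ∨ False = False
c ∨ (b ∨ a) = ½ ∨ False = ½
(c ∨ (b ∨ a)) ↔ c = ½ ↔ ½ = ½
((c ∨ (b ∨ a)) ↔ c) ∧ b = ½ ∧ False = False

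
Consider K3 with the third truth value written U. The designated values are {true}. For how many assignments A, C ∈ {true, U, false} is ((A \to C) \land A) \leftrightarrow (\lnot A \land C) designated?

Designated under: (A=true, C=false); (A=false, C=false).

2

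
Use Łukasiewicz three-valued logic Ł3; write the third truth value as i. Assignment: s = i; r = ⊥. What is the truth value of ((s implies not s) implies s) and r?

not s = not i = i
s implies not s = i implies i = ⊤  [min(1, 1−½+½)]
(s implies not s) implies s = ⊤ implies i = i
((s implies not s) implies s) and r = i and ⊥ = ⊥

⊥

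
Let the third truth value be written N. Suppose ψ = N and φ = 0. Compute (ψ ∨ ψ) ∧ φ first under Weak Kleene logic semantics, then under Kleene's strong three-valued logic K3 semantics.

N; 0

In Weak Kleene logic: ψ ∨ ψ = N ∨ N = N
(ψ ∨ ψ) ∧ φ = N ∧ 0 = N
In Kleene's strong three-valued logic K3: ψ ∨ ψ = N ∨ N = N
(ψ ∨ ψ) ∧ φ = N ∧ 0 = 0
They differ because Weak Kleene logic and Kleene's strong three-valued logic K3 treat N differently under the binary connectives.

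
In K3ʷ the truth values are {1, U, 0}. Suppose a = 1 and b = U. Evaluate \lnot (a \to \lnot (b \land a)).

U

b \land a = U \land 1 = U
\lnot (b \land a) = \lnot U = U
a \to \lnot (b \land a) = 1 \to U = U  [any arg is the third value ⇒ result is the third value]
\lnot (a \to \lnot (b \land a)) = \lnot U = U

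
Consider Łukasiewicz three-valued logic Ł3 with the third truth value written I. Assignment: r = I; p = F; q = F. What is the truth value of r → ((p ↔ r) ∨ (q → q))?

T

p ↔ r = F ↔ I = I  [1 − |0−½|]
q → q = F → F = T
(p ↔ r) ∨ (q → q) = I ∨ T = T
r → ((p ↔ r) ∨ (q → q)) = I → T = T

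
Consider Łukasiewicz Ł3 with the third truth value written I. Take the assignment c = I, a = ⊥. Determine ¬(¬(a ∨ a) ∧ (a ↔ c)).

a ∨ a = ⊥ ∨ ⊥ = ⊥
¬(a ∨ a) = ¬⊥ = ⊤
a ↔ c = ⊥ ↔ I = I  [1 − |0−½|]
¬(a ∨ a) ∧ (a ↔ c) = ⊤ ∧ I = I
¬(¬(a ∨ a) ∧ (a ↔ c)) = ¬I = I

I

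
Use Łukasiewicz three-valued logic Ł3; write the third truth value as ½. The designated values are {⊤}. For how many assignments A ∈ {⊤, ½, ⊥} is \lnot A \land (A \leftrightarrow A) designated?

A=⊤: ⊥ ·
A=½: ½ ·
A=⊥: ⊤ ✓

1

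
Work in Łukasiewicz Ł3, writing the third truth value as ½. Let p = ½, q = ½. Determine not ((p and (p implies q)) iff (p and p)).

p implies q = ½ implies ½ = True
p and (p implies q) = ½ and True = ½
p and p = ½ and ½ = ½
(p and (p implies q)) iff (p and p) = ½ iff ½ = True
not ((p and (p implies q)) iff (p and p)) = not True = False

False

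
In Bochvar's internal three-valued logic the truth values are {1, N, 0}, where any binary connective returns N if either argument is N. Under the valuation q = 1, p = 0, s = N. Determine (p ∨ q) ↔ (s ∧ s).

N

p ∨ q = 0 ∨ 1 = 1
s ∧ s = N ∧ N = N
(p ∨ q) ↔ (s ∧ s) = 1 ↔ N = N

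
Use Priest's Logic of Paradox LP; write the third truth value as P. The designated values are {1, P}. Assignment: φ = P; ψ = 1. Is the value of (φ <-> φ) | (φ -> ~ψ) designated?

φ <-> φ = P <-> P = P
~ψ = ~1 = 0
φ -> ~ψ = P -> 0 = P
(φ <-> φ) | (φ -> ~ψ) = P | P = P
P ∈ {1, P}.

Yes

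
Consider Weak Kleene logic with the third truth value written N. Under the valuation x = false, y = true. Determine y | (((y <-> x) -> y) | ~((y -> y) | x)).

true

y <-> x = true <-> false = false
(y <-> x) -> y = false -> true = true
y -> y = true -> true = true
(y -> y) | x = true | false = true
~((y -> y) | x) = ~true = false
((y <-> x) -> y) | ~((y -> y) | x) = true | false = true
y | (((y <-> x) -> y) | ~((y -> y) | x)) = true | true = true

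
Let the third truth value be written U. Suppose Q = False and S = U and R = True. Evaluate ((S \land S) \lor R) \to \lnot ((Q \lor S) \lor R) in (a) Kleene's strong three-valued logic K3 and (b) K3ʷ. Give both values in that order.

False; U

In Kleene's strong three-valued logic K3: S \land S = U \land U = U
(S \land S) \lor R = U \lor True = True
Q \lor S = False \lor U = U
(Q \lor S) \lor R = U \lor True = True
\lnot ((Q \lor S) \lor R) = \lnot True = False
((S \land S) \lor R) \to \lnot ((Q \lor S) \lor R) = True \to False = False
In K3ʷ: S \land S = U \land U = U
(S \land S) \lor R = U \lor True = U
Q \lor S = False \lor U = U
(Q \lor S) \lor R = U \lor True = U
\lnot ((Q \lor S) \lor R) = \lnot U = U
((S \land S) \lor R) \to \lnot ((Q \lor S) \lor R) = U \to U = U
They differ because Kleene's strong three-valued logic K3 and K3ʷ treat U differently under the binary connectives.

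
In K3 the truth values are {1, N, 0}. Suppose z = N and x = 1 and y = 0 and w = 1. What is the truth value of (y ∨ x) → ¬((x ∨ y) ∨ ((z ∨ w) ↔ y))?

y ∨ x = 0 ∨ 1 = 1
x ∨ y = 1 ∨ 0 = 1
z ∨ w = N ∨ 1 = 1
(z ∨ w) ↔ y = 1 ↔ 0 = 0
(x ∨ y) ∨ ((z ∨ w) ↔ y) = 1 ∨ 0 = 1
¬((x ∨ y) ∨ ((z ∨ w) ↔ y)) = ¬1 = 0
(y ∨ x) → ¬((x ∨ y) ∨ ((z ∨ w) ↔ y)) = 1 → 0 = 0

0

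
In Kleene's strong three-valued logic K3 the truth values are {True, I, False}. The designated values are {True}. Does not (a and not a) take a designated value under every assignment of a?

No

Countermodel: a=I gives I, which is not designated.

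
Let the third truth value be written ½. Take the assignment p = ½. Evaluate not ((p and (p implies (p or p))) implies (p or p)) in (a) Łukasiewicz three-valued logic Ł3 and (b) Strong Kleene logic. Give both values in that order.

F; ½

In Łukasiewicz three-valued logic Ł3: p or p = ½ or ½ = ½
p implies (p or p) = ½ implies ½ = T
p and (p implies (p or p)) = ½ and T = ½
p or p = ½ or ½ = ½
(p and (p implies (p or p))) implies (p or p) = ½ implies ½ = T
not ((p and (p implies (p or p))) implies (p or p)) = not T = F
In Strong Kleene logic: p or p = ½ or ½ = ½
p implies (p or p) = ½ implies ½ = ½
p and (p implies (p or p)) = ½ and ½ = ½
p or p = ½ or ½ = ½
(p and (p implies (p or p))) implies (p or p) = ½ implies ½ = ½
not ((p and (p implies (p or p))) implies (p or p)) = not ½ = ½
They differ because Łukasiewicz three-valued logic Ł3 and Strong Kleene logic treat ½ differently under implication.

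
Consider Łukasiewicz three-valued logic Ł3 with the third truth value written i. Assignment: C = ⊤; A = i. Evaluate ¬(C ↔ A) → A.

⊤

C ↔ A = ⊤ ↔ i = i  [1 − |1−½|]
¬(C ↔ A) = ¬i = i
¬(C ↔ A) → A = i → i = ⊤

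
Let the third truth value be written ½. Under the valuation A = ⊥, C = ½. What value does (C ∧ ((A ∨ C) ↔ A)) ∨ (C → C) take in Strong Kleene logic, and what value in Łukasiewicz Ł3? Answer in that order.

In Strong Kleene logic: A ∨ C = ⊥ ∨ ½ = ½
(A ∨ C) ↔ A = ½ ↔ ⊥ = ½
C ∧ ((A ∨ C) ↔ A) = ½ ∧ ½ = ½
C → C = ½ → ½ = ½  [¬½ ∨ ½]
(C ∧ ((A ∨ C) ↔ A)) ∨ (C → C) = ½ ∨ ½ = ½
In Łukasiewicz Ł3: A ∨ C = ⊥ ∨ ½ = ½
(A ∨ C) ↔ A = ½ ↔ ⊥ = ½  [1 − |½−0|]
C ∧ ((A ∨ C) ↔ A) = ½ ∧ ½ = ½
C → C = ½ → ½ = ⊤
(C ∧ ((A ∨ C) ↔ A)) ∨ (C → C) = ½ ∨ ⊤ = ⊤
They differ because Strong Kleene logic and Łukasiewicz Ł3 treat ½ differently under implication.

½; ⊤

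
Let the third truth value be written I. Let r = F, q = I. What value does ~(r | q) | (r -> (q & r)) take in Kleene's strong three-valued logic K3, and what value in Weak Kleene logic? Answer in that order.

In Kleene's strong three-valued logic K3: r | q = F | I = I
~(r | q) = ~I = I
q & r = I & F = F
r -> (q & r) = F -> F = T
~(r | q) | (r -> (q & r)) = I | T = T
In Weak Kleene logic: r | q = F | I = I
~(r | q) = ~I = I
q & r = I & F = I
r -> (q & r) = F -> I = I  [any arg is the third value ⇒ result is the third value]
~(r | q) | (r -> (q & r)) = I | I = I
They differ because Kleene's strong three-valued logic K3 and Weak Kleene logic treat I differently under the binary connectives.

T; I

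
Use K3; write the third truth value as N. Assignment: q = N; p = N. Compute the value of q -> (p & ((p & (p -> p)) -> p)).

N

p -> p = N -> N = N
p & (p -> p) = N & N = N
(p & (p -> p)) -> p = N -> N = N
p & ((p & (p -> p)) -> p) = N & N = N
q -> (p & ((p & (p -> p)) -> p)) = N -> N = N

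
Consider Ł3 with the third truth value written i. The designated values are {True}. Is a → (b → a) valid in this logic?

Every assignment of a, b over {True, i, False} gives a value in {True}.
In particular, with a=i, b=i: a → (b → a) = True.

Yes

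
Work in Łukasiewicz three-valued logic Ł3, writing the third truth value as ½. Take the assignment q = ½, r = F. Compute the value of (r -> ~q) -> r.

F

~q = ~½ = ½
r -> ~q = F -> ½ = T
(r -> ~q) -> r = T -> F = F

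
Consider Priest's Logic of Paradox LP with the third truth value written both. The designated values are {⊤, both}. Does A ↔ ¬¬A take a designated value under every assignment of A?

Yes

Every assignment of A over {⊤, both, ⊥} gives a value in {⊤, both}.
In particular, with A=both: A ↔ ¬¬A = both.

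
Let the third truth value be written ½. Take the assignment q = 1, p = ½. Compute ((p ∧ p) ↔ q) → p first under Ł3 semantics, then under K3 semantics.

In Ł3: p ∧ p = ½ ∧ ½ = ½
(p ∧ p) ↔ q = ½ ↔ 1 = ½  [1 − |½−1|]
((p ∧ p) ↔ q) → p = ½ → ½ = 1
In K3: p ∧ p = ½ ∧ ½ = ½
(p ∧ p) ↔ q = ½ ↔ 1 = ½
((p ∧ p) ↔ q) → p = ½ → ½ = ½  [¬½ ∨ ½]
They differ because Ł3 and K3 treat ½ differently under implication.

1; ½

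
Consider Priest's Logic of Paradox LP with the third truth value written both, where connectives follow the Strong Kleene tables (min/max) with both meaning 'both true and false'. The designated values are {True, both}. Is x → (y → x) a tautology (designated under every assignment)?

Yes

Every assignment of x, y over {True, both, False} gives a value in {True, both}.
In particular, with x=both, y=both: x → (y → x) = both.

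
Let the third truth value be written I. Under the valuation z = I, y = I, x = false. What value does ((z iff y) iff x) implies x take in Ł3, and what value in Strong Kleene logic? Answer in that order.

true; I

In Ł3: z iff y = I iff I = true
(z iff y) iff x = true iff false = false
((z iff y) iff x) implies x = false implies false = true
In Strong Kleene logic: z iff y = I iff I = I
(z iff y) iff x = I iff false = I
((z iff y) iff x) implies x = I implies false = I  [not I or false]
They differ because Ł3 and Strong Kleene logic treat I differently under implication.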